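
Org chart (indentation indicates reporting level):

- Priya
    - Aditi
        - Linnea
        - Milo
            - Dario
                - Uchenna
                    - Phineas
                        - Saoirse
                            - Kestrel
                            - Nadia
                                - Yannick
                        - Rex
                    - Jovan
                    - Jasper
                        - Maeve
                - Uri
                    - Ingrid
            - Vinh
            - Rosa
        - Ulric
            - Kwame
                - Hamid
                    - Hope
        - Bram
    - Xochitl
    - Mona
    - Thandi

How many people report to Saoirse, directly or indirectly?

Saoirse directly manages Kestrel, Nadia. Kestrel has no reports. Under Nadia: Yannick (1). So Saoirse's organization is 2 direct reports plus everyone under them: 1 + 2 = 3.

3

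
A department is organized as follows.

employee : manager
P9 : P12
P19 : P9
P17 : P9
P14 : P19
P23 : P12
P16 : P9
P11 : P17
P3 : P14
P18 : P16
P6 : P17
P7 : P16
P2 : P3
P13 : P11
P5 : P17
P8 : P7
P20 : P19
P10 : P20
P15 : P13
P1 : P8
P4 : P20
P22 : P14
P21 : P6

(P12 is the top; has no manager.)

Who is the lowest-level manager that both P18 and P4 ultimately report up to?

P18's chain of managers is P16, P9, P12. P4's chain of managers is P20, P19, P9, P12. The first manager that appears in both chains is P9.

P9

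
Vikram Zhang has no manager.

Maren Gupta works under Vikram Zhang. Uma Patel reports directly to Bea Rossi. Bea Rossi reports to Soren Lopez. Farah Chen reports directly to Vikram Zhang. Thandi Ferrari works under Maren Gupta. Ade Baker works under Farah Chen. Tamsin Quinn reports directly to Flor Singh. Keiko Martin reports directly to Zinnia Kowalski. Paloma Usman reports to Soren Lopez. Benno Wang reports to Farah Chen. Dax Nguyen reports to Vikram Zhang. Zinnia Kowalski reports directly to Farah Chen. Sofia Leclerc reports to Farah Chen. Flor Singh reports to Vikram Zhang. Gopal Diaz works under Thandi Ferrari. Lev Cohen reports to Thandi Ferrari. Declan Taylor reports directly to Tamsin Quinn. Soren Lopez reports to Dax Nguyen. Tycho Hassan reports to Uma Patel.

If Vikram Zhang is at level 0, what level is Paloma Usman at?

3

Chain from Paloma Usman up to Vikram Zhang: Paloma Usman → Soren Lopez → Dax Nguyen → Vikram Zhang. That is 3 steps up, so Paloma Usman is 3 levels below Vikram Zhang.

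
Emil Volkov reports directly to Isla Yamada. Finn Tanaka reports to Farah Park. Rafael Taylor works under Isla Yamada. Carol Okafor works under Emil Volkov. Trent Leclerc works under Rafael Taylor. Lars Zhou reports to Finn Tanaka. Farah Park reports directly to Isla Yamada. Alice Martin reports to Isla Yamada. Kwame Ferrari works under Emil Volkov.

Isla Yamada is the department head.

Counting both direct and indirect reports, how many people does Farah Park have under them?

Farah Park directly manages Finn Tanaka. Under Finn Tanaka: Lars Zhou (1). That's 2 in total.

2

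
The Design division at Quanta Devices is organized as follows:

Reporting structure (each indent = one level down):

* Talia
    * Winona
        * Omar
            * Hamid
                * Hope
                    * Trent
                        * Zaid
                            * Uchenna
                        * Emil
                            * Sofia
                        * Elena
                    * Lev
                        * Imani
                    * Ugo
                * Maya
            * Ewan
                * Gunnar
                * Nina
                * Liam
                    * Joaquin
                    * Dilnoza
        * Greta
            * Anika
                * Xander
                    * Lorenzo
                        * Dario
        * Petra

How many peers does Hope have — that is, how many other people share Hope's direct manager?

Hope reports to Hamid. Hamid's other direct reports are Maya — 1 peer.

1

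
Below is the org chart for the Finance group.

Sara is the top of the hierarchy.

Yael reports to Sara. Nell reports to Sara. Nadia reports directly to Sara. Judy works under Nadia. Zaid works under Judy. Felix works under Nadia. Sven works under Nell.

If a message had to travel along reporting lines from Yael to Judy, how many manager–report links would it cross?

3

Yael is 1 level below Sara, and Judy is 2 levels below Sara (their lowest common manager). The shortest path runs up from Yael to Sara and back down to Judy: 1 + 2 = 3 links.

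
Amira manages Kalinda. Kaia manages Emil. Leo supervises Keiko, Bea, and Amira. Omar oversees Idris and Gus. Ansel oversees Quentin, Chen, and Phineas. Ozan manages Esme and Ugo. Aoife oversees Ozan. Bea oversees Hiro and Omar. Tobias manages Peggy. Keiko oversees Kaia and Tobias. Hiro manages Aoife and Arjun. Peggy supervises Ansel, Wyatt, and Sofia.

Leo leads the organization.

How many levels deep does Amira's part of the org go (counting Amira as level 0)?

The longest chain under Amira runs Amira → Kalinda, which is 1 level below Amira.

1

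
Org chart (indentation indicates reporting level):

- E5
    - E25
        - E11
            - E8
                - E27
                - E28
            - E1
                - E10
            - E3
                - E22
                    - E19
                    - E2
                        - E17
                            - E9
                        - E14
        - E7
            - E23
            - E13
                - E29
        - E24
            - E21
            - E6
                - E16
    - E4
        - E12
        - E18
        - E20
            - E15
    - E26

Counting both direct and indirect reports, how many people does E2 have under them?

3

E2 directly manages E17, E14. Under E17: E9 (1). E14 has no reports. So E2's organization is 2 direct reports plus everyone under them: 2 + 1 = 3.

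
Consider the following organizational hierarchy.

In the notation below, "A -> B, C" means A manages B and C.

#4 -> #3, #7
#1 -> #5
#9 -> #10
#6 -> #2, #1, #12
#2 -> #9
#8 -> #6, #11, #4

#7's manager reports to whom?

#7 reports to #4, and #4 reports to #8. So #7's skip-level manager is #8.

#8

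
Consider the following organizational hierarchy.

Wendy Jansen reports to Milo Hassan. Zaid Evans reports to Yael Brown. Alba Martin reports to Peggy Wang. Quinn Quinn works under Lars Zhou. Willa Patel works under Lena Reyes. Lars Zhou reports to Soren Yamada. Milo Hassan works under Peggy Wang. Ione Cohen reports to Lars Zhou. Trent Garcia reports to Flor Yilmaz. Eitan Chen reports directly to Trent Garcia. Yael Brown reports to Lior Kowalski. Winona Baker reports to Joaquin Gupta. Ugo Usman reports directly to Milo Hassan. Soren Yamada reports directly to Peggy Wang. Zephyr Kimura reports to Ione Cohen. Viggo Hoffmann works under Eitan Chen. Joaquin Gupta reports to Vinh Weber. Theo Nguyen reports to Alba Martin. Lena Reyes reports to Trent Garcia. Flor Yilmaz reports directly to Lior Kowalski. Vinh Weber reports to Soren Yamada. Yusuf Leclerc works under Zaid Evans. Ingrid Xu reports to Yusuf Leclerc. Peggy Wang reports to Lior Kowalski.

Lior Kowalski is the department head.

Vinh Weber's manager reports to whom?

Vinh Weber reports to Soren Yamada, and Soren Yamada reports to Peggy Wang. So Vinh Weber's skip-level manager is Peggy Wang.

Peggy Wang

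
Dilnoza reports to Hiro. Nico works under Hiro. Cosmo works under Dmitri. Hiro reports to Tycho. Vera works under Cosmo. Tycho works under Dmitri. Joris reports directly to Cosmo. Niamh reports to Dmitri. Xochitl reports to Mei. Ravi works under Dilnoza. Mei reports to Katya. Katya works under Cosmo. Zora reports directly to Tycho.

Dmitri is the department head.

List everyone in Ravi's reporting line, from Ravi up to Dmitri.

Ravi reports to Dilnoza. Dilnoza reports to Hiro. Hiro reports to Tycho. Tycho reports to Dmitri. Dmitri is at the top.

Ravi -> Dilnoza -> Hiro -> Tycho -> Dmitri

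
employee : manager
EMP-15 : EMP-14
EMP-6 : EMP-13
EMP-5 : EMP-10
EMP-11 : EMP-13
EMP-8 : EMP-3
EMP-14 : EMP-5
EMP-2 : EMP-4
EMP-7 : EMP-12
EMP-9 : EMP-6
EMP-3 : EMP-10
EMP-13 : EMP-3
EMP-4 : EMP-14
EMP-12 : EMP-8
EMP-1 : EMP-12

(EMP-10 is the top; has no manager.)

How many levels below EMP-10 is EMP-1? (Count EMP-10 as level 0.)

4

Chain from EMP-1 up to EMP-10: EMP-1 → EMP-12 → EMP-8 → EMP-3 → EMP-10. That is 4 steps up, so EMP-1 is 4 levels below EMP-10.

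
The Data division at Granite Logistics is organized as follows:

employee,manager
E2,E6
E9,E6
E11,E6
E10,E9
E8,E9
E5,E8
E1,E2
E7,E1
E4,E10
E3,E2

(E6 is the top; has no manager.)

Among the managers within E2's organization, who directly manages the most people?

E2

Direct-report counts within E2's organization: E2 has 2; E1 has 1. The largest is 2, held by E2.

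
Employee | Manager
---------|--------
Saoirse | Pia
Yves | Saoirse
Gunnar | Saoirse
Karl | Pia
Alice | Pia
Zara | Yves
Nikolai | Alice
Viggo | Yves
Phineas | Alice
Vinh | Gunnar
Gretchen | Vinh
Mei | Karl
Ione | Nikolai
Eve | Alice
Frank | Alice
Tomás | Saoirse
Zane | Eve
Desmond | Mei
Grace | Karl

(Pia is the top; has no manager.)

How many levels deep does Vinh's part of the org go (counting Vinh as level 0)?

The longest chain under Vinh runs Vinh → Gretchen, which is 1 level below Vinh.

1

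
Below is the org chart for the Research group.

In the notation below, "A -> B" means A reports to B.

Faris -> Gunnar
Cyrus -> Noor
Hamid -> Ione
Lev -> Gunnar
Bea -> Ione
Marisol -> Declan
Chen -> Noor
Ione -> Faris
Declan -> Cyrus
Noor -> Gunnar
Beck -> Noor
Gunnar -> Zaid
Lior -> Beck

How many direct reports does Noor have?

3

Noor directly manages Beck, Chen, Cyrus. That is 3 direct reports.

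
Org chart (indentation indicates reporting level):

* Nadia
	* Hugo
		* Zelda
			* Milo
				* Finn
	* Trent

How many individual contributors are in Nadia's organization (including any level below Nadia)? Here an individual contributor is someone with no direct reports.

The people in Nadia's organization with no one reporting to them are Trent, Finn. That is 2.

2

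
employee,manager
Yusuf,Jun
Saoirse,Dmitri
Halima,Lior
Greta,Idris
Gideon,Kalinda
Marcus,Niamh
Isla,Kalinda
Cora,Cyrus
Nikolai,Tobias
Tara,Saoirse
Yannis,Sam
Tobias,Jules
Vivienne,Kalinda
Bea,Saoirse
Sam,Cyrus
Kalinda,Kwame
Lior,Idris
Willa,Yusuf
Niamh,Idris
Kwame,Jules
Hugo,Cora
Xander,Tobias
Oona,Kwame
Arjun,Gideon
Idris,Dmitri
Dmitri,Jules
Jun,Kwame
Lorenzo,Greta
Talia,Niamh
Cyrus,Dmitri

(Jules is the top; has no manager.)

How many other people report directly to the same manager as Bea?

Bea reports to Saoirse. Saoirse's other direct reports are Tara — 1 peer.

1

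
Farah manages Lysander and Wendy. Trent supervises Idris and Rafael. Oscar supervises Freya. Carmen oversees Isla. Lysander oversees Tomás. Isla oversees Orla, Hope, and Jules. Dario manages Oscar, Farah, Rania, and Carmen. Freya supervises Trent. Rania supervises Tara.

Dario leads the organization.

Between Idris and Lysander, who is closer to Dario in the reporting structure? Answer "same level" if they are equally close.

Lysander

Idris is 4 levels below Dario; Lysander is 2. Lysander is higher.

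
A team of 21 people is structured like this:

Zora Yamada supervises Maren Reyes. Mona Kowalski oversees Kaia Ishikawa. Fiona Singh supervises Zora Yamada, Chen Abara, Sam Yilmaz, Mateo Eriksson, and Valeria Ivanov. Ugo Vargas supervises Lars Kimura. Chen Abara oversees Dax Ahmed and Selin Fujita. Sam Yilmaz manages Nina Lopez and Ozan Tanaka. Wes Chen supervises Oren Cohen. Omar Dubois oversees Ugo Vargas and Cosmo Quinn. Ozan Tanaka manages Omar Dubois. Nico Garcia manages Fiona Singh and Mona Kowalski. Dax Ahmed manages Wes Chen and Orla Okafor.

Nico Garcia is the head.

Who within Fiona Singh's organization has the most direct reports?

Fiona Singh

Direct-report counts within Fiona Singh's organization: Fiona Singh has 5; Sam Yilmaz has 2; Ozan Tanaka has 1; Omar Dubois has 2; Ugo Vargas has 1; Chen Abara has 2; Dax Ahmed has 2; Wes Chen has 1; Zora Yamada has 1. The largest is 5, held by Fiona Singh.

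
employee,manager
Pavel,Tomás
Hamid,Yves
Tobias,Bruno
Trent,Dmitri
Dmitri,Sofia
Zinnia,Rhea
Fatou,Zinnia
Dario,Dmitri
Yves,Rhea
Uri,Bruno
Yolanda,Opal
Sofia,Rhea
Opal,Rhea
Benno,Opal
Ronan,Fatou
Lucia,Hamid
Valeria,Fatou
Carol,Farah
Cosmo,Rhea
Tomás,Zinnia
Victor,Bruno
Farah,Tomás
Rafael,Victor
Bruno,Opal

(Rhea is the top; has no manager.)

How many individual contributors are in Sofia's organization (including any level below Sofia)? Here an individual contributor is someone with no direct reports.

2

The people in Sofia's organization with no one reporting to them are Dario, Trent. That is 2.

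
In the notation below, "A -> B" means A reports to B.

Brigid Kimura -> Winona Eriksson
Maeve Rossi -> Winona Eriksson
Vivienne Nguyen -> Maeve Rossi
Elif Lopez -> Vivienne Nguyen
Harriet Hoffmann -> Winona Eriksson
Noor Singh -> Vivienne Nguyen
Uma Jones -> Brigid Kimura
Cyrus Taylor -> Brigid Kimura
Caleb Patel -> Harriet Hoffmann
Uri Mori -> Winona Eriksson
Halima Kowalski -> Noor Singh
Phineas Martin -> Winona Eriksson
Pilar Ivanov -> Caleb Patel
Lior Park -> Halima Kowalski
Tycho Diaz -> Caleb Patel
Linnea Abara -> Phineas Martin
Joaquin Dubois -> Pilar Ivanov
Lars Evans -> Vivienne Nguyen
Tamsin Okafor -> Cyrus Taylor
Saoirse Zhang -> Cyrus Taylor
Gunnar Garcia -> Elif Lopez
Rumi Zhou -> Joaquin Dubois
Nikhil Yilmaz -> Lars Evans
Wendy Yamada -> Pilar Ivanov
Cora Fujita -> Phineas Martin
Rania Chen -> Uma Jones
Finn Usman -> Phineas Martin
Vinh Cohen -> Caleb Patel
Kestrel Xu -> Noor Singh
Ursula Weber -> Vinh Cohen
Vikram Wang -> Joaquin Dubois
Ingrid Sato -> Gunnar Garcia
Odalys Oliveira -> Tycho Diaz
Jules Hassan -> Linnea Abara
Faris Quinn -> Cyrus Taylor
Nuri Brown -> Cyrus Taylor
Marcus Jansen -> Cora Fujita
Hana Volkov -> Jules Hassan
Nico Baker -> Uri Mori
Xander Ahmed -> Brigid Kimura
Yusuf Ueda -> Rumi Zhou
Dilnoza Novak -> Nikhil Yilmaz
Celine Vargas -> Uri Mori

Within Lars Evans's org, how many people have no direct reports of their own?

The only person in Lars Evans's organization with no one reporting to them is Dilnoza Novak. That is 1.

1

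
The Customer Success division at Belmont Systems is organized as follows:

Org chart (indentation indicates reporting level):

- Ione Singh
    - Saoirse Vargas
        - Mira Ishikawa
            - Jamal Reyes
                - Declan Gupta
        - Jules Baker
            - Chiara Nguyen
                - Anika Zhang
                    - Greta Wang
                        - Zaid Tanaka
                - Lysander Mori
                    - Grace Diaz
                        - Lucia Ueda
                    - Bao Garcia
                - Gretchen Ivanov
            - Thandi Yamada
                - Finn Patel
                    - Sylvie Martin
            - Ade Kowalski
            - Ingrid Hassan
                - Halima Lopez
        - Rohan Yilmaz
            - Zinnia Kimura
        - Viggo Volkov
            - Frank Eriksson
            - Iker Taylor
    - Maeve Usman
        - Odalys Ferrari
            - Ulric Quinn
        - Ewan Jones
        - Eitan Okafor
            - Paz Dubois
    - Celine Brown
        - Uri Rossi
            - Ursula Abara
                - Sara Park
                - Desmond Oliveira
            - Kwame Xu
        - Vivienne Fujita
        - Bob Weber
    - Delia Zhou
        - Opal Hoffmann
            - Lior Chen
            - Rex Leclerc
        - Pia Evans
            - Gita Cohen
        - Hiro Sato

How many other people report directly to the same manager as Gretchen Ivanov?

2

Gretchen Ivanov reports to Chiara Nguyen. Chiara Nguyen's other direct reports are Anika Zhang, Lysander Mori — 2 peers.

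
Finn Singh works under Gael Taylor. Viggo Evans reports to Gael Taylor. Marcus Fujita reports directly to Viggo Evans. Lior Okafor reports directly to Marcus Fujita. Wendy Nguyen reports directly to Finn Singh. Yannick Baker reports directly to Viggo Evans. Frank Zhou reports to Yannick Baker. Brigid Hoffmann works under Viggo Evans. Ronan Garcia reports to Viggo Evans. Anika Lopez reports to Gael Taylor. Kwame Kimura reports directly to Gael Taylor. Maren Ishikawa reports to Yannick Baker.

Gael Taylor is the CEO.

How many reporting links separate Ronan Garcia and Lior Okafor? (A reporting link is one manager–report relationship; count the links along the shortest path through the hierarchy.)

3

Ronan Garcia is 1 level below Viggo Evans, and Lior Okafor is 2 levels below Viggo Evans (their lowest common manager). The shortest path runs up from Ronan Garcia to Viggo Evans and back down to Lior Okafor: 1 + 2 = 3 links.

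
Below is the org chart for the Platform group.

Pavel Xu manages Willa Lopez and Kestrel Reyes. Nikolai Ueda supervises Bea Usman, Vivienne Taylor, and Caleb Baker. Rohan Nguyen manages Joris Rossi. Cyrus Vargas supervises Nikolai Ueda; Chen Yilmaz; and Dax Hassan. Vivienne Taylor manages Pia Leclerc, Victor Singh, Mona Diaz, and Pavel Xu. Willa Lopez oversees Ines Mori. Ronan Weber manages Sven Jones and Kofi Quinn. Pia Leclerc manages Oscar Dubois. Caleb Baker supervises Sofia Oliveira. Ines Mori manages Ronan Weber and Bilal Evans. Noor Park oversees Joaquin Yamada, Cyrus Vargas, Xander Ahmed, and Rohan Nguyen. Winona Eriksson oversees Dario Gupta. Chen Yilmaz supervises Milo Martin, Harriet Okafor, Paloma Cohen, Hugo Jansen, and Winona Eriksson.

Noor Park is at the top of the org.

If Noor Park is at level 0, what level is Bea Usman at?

Chain from Bea Usman up to Noor Park: Bea Usman → Nikolai Ueda → Cyrus Vargas → Noor Park. That is 3 steps up, so Bea Usman is 3 levels below Noor Park.

3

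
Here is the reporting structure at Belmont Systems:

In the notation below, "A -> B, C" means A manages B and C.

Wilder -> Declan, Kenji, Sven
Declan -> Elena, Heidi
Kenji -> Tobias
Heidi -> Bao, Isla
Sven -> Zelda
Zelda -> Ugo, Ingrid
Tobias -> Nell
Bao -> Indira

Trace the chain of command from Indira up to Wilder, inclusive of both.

Indira -> Bao -> Heidi -> Declan -> Wilder

Indira reports to Bao. Bao reports to Heidi. Heidi reports to Declan. Declan reports to Wilder. Wilder is at the top.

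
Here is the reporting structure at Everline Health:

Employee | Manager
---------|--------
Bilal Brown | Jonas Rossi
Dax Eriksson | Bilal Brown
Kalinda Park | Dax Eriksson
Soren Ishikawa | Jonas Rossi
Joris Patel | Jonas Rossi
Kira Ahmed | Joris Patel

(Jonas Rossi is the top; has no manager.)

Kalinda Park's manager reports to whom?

Bilal Brown

Kalinda Park reports to Dax Eriksson, and Dax Eriksson reports to Bilal Brown. So Kalinda Park's skip-level manager is Bilal Brown.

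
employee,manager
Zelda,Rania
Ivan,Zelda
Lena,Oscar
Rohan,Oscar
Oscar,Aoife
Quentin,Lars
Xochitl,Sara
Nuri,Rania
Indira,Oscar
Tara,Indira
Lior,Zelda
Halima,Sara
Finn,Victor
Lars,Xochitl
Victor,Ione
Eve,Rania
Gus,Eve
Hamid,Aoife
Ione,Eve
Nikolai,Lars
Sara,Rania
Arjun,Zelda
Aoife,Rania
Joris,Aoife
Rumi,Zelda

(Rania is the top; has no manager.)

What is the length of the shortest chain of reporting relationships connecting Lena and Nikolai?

Lena is 3 levels below Rania, and Nikolai is 4 levels below Rania (their lowest common manager). The shortest path runs up from Lena to Rania and back down to Nikolai: 3 + 4 = 7 links.

7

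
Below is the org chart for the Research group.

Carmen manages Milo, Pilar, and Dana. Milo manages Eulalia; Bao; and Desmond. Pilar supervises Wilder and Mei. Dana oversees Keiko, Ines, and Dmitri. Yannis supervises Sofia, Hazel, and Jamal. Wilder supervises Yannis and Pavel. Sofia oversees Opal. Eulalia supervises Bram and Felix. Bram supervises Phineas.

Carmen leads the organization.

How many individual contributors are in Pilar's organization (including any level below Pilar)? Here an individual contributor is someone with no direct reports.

5

The people in Pilar's organization with no one reporting to them are Mei, Pavel, Jamal, Hazel, Opal. That is 5.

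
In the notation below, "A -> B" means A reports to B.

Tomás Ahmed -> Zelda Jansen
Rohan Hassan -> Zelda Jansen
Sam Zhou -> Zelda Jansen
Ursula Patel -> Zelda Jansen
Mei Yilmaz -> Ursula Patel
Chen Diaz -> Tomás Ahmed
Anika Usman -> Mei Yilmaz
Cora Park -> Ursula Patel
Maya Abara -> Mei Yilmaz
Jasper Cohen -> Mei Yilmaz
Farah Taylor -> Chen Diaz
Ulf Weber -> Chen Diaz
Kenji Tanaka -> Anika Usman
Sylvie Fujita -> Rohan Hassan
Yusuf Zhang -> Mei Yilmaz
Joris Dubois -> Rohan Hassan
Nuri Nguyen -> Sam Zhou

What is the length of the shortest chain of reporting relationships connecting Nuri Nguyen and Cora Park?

Nuri Nguyen is 2 levels below Zelda Jansen, and Cora Park is 2 levels below Zelda Jansen (their lowest common manager). The shortest path runs up from Nuri Nguyen to Zelda Jansen and back down to Cora Park: 2 + 2 = 4 links.

4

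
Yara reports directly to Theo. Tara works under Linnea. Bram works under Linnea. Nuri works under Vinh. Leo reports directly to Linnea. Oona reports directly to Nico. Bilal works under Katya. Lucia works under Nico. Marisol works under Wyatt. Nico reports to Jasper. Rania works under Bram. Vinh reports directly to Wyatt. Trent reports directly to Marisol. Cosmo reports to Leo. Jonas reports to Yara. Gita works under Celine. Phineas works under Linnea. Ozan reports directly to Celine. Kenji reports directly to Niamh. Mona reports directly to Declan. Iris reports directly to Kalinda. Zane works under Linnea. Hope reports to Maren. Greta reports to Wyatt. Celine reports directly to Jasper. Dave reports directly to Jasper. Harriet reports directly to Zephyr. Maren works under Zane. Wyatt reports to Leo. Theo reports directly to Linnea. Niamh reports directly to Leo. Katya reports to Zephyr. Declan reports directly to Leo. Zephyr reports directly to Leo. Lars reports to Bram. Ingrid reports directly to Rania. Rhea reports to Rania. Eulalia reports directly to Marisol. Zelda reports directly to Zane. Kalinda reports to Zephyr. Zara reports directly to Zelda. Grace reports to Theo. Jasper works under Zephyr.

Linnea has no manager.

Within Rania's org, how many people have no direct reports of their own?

2

The people in Rania's organization with no one reporting to them are Ingrid, Rhea. That is 2.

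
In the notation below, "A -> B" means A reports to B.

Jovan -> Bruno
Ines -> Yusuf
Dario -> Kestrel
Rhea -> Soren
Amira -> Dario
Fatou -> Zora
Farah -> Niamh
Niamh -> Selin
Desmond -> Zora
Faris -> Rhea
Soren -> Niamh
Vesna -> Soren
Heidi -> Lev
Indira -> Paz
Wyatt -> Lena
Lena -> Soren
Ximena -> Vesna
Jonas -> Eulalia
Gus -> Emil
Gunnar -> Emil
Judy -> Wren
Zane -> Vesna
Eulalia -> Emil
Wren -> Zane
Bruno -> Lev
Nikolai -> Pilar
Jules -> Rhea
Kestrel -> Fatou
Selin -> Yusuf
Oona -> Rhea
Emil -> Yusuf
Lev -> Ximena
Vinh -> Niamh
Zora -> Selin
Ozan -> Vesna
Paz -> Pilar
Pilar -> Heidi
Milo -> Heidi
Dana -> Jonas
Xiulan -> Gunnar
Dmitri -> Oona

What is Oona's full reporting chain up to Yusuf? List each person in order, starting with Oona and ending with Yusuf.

Oona -> Rhea -> Soren -> Niamh -> Selin -> Yusuf

Oona reports to Rhea. Rhea reports to Soren. Soren reports to Niamh. Niamh reports to Selin. Selin reports to Yusuf. Yusuf is at the top.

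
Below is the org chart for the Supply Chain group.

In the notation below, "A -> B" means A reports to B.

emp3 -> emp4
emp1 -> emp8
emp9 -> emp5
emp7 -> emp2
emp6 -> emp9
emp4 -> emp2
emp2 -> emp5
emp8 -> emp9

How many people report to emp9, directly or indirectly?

emp9 directly manages emp8, emp6. Under emp8: emp1 (1). emp6 has no reports. So emp9's organization is 2 direct reports plus everyone under them: 2 + 1 = 3.

3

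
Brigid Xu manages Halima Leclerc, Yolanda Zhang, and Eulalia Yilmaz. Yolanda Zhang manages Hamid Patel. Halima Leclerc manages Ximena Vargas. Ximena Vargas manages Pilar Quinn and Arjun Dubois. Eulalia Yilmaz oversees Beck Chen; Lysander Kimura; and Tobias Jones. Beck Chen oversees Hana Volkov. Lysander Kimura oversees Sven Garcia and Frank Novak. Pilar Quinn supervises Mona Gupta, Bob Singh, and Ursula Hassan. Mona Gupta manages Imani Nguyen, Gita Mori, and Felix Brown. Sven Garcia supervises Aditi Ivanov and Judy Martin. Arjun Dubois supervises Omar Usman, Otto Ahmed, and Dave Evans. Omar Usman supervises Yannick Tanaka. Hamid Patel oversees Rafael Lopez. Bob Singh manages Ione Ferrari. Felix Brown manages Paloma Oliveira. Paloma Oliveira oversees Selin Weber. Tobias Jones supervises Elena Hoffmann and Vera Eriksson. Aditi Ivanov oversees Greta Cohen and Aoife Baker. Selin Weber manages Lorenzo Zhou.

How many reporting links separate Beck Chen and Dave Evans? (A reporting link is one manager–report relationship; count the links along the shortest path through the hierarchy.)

6

Beck Chen is 2 levels below Brigid Xu, and Dave Evans is 4 levels below Brigid Xu (their lowest common manager). The shortest path runs up from Beck Chen to Brigid Xu and back down to Dave Evans: 2 + 4 = 6 links.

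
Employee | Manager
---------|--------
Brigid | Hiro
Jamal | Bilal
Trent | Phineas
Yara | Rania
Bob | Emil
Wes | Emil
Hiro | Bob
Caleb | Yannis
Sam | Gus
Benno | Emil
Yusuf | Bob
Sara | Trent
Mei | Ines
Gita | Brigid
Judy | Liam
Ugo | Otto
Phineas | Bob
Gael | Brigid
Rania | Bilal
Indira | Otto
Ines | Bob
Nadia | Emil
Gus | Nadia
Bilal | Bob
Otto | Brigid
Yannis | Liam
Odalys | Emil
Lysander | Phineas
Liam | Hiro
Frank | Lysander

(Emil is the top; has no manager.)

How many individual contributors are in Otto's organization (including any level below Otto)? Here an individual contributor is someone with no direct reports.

2

The people in Otto's organization with no one reporting to them are Ugo, Indira. That is 2.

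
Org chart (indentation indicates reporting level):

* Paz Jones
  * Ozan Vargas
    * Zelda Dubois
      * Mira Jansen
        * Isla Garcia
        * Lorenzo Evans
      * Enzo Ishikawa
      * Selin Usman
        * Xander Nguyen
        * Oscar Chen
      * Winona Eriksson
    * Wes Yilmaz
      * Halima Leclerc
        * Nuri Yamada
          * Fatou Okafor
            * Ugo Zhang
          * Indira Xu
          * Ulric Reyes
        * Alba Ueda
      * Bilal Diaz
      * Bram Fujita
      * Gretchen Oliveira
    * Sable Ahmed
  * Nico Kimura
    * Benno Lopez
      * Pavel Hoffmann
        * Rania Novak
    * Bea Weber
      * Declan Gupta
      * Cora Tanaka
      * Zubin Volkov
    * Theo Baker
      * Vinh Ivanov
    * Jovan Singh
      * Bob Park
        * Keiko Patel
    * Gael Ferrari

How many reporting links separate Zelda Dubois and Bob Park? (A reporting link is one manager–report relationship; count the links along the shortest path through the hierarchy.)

5

Zelda Dubois is 2 levels below Paz Jones, and Bob Park is 3 levels below Paz Jones (their lowest common manager). The shortest path runs up from Zelda Dubois to Paz Jones and back down to Bob Park: 2 + 3 = 5 links.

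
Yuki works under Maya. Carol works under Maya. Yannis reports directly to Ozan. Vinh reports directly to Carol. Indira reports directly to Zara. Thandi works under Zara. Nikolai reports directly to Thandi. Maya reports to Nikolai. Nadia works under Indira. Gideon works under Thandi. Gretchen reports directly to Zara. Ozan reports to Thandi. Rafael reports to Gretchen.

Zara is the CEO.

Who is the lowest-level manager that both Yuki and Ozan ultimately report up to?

Yuki's chain of managers is Maya, Nikolai, Thandi, Zara. Ozan's chain of managers is Thandi, Zara. The first manager that appears in both chains is Thandi.

Thandi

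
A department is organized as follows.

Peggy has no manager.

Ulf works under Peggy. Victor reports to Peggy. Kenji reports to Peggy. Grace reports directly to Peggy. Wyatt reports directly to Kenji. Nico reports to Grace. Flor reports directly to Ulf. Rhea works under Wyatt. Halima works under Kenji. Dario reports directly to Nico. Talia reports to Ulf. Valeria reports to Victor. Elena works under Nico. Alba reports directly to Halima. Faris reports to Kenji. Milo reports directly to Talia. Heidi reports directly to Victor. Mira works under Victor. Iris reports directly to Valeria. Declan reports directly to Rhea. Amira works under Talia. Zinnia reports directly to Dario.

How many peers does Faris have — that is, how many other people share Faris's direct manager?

Faris reports to Kenji. Kenji's other direct reports are Wyatt, Halima — 2 peers.

2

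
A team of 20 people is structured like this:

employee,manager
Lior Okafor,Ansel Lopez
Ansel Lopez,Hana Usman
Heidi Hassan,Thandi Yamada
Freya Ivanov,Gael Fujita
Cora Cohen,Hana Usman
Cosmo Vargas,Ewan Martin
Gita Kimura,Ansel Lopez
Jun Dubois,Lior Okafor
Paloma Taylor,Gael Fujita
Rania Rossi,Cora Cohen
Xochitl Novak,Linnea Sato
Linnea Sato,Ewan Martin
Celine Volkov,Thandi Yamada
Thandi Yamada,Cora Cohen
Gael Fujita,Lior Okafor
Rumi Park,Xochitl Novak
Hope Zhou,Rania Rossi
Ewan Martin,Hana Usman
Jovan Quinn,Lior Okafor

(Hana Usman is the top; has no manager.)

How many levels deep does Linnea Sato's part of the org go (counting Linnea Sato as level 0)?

2

The longest chain under Linnea Sato runs Linnea Sato → Xochitl Novak → Rumi Park, which is 2 levels below Linnea Sato.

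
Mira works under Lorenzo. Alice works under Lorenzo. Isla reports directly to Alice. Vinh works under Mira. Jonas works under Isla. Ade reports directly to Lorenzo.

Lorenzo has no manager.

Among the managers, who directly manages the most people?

Direct-report counts: Lorenzo has 3; Alice has 1; Isla has 1; Mira has 1. The largest is 3, held by Lorenzo.

Lorenzo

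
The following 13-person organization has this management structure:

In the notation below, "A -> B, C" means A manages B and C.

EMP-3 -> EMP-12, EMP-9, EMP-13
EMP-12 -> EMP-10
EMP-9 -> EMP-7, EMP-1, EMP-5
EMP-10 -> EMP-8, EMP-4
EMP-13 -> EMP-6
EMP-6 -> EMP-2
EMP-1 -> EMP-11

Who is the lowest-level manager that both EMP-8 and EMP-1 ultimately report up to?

EMP-3

EMP-8's chain of managers is EMP-10, EMP-12, EMP-3. EMP-1's chain of managers is EMP-9, EMP-3. The first manager that appears in both chains is EMP-3.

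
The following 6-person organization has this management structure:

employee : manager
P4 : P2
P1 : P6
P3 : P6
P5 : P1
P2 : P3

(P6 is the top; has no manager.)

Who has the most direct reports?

Direct-report counts: P6 has 2; P3 has 1; P2 has 1; P1 has 1. The largest is 2, held by P6.

P6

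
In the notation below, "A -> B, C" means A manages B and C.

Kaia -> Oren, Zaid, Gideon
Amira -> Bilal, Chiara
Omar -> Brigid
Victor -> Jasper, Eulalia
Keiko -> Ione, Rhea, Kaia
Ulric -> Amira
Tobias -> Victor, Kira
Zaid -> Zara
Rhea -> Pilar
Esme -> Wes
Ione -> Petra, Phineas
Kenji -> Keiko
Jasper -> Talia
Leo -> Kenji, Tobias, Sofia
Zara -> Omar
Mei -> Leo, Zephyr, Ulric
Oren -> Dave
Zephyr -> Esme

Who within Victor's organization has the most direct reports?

Victor

Direct-report counts within Victor's organization: Victor has 2; Jasper has 1. The largest is 2, held by Victor.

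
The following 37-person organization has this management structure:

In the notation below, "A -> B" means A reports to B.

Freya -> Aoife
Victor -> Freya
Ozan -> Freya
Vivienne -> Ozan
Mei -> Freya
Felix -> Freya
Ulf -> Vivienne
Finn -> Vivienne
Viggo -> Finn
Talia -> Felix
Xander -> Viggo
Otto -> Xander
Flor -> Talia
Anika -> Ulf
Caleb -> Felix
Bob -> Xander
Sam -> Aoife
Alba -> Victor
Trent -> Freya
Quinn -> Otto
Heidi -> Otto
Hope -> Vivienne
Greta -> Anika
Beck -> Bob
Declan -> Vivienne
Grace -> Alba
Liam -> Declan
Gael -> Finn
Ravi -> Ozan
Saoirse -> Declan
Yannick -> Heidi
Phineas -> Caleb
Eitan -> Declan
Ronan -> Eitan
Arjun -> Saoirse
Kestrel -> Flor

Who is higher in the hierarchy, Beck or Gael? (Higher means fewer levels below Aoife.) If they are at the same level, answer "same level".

Gael

Beck is 8 levels below Aoife; Gael is 5. Gael is higher.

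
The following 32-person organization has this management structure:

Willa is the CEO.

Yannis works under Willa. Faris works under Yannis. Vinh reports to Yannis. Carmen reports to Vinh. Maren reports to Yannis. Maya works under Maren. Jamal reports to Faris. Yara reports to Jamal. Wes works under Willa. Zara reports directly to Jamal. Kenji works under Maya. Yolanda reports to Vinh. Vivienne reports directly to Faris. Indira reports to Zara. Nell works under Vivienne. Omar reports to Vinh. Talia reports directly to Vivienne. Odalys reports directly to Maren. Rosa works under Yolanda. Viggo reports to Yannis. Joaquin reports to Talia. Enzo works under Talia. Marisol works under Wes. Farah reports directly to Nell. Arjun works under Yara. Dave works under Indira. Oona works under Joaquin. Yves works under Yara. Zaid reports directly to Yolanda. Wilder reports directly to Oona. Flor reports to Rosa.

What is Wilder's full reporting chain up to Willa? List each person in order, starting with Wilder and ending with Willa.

Wilder reports to Oona. Oona reports to Joaquin. Joaquin reports to Talia. Talia reports to Vivienne. Vivienne reports to Faris. Faris reports to Yannis. Yannis reports to Willa. Willa is at the top.

Wilder -> Oona -> Joaquin -> Talia -> Vivienne -> Faris -> Yannis -> Willa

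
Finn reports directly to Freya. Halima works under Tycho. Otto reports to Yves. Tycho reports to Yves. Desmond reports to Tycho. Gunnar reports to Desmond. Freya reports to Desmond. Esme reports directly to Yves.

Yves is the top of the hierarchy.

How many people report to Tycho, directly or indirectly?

Tycho directly manages Desmond, Halima. Under Desmond: Gunnar, Freya, Finn (3). Halima has no reports. So Tycho's organization is 2 direct reports plus everyone under them: 4 + 1 = 5.

5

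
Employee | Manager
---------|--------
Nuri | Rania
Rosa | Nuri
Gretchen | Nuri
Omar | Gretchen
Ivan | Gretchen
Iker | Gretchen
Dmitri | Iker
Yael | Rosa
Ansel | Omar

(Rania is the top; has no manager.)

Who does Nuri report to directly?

Nuri reports directly to Rania.

Rania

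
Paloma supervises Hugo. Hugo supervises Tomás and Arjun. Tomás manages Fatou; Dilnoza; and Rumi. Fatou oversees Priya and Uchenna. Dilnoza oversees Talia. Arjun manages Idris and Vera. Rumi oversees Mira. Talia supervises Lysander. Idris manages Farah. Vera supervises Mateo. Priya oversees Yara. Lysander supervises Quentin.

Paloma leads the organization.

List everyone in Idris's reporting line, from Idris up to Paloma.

Idris reports to Arjun. Arjun reports to Hugo. Hugo reports to Paloma. Paloma is at the top.

Idris -> Arjun -> Hugo -> Paloma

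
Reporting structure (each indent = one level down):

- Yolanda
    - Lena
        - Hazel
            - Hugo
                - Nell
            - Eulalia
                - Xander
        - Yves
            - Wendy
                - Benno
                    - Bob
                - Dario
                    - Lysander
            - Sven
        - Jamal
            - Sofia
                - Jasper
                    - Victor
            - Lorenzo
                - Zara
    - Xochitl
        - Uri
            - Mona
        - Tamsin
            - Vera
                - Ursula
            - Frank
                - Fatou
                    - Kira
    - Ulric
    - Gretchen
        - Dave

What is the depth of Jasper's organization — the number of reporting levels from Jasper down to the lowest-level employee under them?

1

The longest chain under Jasper runs Jasper → Victor, which is 1 level below Jasper.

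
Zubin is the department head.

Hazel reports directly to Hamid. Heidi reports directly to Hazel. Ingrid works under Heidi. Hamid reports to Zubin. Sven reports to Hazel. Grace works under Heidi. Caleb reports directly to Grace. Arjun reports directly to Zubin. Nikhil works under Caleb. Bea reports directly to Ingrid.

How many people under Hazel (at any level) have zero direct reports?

The people in Hazel's organization with no one reporting to them are Sven, Nikhil, Bea. That is 3.

3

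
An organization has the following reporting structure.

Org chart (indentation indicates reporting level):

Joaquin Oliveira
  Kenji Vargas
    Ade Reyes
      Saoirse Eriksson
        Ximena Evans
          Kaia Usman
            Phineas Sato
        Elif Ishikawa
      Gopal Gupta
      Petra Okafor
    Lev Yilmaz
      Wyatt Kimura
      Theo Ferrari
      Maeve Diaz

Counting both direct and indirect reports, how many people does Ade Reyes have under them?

7

Ade Reyes directly manages Saoirse Eriksson, Gopal Gupta, Petra Okafor. Under Saoirse Eriksson: Elif Ishikawa, Ximena Evans, Kaia Usman, Phineas Sato (4). Gopal Gupta has no reports. Petra Okafor has no reports. So Ade Reyes's organization is 3 direct reports plus everyone under them: 5 + 1 + 1 = 7.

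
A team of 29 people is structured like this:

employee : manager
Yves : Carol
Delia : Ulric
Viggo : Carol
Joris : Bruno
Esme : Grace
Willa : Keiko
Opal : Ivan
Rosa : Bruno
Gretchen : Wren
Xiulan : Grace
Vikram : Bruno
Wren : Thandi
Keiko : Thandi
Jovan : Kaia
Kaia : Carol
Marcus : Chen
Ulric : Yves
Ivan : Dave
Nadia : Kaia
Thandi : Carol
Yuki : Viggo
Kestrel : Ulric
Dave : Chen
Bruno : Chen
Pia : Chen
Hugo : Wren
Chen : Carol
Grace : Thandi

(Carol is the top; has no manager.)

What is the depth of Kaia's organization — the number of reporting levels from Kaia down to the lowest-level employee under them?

1

The longest chain under Kaia runs Kaia → Jovan, which is 1 level below Kaia.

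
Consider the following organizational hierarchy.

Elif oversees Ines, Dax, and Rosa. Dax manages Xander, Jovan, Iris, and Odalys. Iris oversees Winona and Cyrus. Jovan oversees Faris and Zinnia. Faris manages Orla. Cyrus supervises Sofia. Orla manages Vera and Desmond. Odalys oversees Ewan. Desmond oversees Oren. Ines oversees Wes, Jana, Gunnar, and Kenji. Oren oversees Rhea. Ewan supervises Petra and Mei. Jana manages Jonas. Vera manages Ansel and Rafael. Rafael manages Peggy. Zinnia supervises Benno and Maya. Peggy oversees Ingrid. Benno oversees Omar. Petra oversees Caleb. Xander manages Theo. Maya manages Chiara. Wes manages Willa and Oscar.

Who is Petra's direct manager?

Petra reports directly to Ewan.

Ewan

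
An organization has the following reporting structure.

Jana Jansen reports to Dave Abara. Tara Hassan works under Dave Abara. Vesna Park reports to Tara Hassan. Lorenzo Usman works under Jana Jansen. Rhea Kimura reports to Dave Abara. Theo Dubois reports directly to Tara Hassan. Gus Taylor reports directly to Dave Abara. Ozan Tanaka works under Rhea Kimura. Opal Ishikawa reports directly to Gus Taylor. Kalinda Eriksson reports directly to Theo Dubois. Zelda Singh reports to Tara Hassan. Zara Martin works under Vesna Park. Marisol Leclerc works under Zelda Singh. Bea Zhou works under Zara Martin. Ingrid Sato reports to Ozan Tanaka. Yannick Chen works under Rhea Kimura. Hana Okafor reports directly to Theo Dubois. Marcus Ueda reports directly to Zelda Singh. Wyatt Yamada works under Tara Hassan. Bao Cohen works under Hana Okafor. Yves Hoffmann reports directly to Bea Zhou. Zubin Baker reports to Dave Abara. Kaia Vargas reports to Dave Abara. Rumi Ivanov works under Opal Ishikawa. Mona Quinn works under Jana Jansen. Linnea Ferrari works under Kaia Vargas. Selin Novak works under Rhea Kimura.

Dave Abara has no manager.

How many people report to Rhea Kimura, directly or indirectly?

Rhea Kimura directly manages Ozan Tanaka, Yannick Chen, Selin Novak. Under Ozan Tanaka: Ingrid Sato (1). Yannick Chen has no reports. Selin Novak has no reports. So Rhea Kimura's organization is 3 direct reports plus everyone under them: 2 + 1 + 1 = 4.

4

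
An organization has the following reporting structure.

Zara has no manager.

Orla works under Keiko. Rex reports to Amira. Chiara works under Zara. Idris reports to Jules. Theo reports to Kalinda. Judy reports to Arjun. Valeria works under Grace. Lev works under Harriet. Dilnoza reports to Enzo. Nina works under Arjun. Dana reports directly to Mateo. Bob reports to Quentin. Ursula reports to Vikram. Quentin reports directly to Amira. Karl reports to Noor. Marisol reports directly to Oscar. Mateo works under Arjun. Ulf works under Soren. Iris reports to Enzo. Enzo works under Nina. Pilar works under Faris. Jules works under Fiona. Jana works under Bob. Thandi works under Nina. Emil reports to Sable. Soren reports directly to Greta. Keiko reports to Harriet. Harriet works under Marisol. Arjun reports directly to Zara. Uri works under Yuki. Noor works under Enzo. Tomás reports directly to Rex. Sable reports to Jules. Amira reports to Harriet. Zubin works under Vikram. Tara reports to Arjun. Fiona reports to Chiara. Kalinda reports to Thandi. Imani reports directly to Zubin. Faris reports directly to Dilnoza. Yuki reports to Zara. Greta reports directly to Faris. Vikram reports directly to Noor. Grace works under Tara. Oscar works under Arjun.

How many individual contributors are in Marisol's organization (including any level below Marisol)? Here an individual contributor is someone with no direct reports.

4

The people in Marisol's organization with no one reporting to them are Lev, Orla, Tomás, Jana. That is 4.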